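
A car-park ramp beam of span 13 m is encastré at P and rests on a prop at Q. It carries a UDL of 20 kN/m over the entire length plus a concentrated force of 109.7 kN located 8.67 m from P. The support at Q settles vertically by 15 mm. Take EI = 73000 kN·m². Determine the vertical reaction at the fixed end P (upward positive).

R_P = 216.8 kN

Take the reaction at Q as the redundant and release it; the primary structure is a cantilever fixed at P.
Free-end deflection of the primary structure under the applied loading (downward +):
  UDL 20: wL⁴/(8EI) = 71402/EI
  point load 109.7 at a = 8.67: Pa²(3L − a)/(6EI) = 41684/EI
  δ_0 = 113086/EI
Flexibility coefficient — unit upward force at Q: δ_{QQ} = L³/(3EI) = 732.3/EI.
With EI = 73000 kN·m²: δ_0 = 1.5491 m and δ_{QQ} = 0.010032 m/kN.
Compatibility — the beam at Q must follow the support down by 0.015 m: δ_0 − R_Q·δ_{QQ} = 0.015, so R_Q = (1.5491 − 0.015)/0.010032 = 152.9 kN.
Vertical equilibrium: R_P = ΣP − R_Q = 369.7 − 152.9 = 216.8 kN.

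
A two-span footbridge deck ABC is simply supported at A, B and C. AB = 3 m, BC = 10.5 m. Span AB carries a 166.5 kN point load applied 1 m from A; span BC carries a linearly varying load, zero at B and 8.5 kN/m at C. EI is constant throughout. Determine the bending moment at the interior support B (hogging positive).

M_B = 58.96 kN·m

Insert a hinge at B; M_B is the redundant, and each span becomes simply supported.
Rotations at B on the released spans (each span's end-slope, ×1/EI):
  span AB: point load 166.5 at a = 1: Pab(L + a)/(6LEI) = 74/EI
  span BC: triangular load, peak 8.5: 7w₀L³/(360EI) = 191.3/EI
  relative rotation θ_0 = (74 + 191.3)/EI = 265.3/EI
A unit hogging moment at B produces rotation L₁/(3EI) + L₂/(3EI) = 4.5/EI.
Compatibility: M_B·(L₁+L₂)/(3EI) = θ_0, giving M_B = 58.96 kN·m (hogging).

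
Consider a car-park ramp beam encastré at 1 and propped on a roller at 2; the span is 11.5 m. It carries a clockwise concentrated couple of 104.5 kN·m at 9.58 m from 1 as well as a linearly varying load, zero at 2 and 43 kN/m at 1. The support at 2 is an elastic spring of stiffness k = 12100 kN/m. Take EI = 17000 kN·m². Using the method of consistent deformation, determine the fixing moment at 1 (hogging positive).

M_1 = 333.2 kN·m

Release the roller at 2. Primary structure: cantilever fixed at 1.
Deflection at 2 on the released cantilever, summing each load's contribution:
  clockwise couple 104.5 at a = 9.58: M₀a(2L − a)/(2EI) = 6717/EI
  triangular load, peak 43 at the fixed end: w₀L⁴/(30EI) = 25069/EI
  δ_0 = 31787/EI
Tip deflection under a unit load at 2: L³/(3EI) = 507/EI.
With EI = 17000 kN·m²: δ_0 = 1.8698 m and δ_{22} = 0.029821 m/kN.
Compatibility — the spring shortens by R_2/k under the reaction it provides: δ_0 − R_2·δ_{22} = R_2/k. With 1/k = 0.000083 m/kN, R_2 = δ_0 / (δ_{22} + 1/k) = 1.8698 / (0.029821 + 0.000083) = 62.53 kN.
Moment equilibrium about 1: M_1 = Σ(load moments about 1) − R_2·L = 1052 − 62.53×11.5 = 333.2 kN·m.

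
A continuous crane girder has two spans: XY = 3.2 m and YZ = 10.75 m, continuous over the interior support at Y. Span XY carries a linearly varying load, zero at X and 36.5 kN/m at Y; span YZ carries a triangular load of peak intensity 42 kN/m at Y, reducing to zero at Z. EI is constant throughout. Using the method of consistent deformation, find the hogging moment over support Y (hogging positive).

M_Y = 255.1 kN·m

Release continuity at Y by inserting a hinge; the redundant is the internal moment M_Y. The primary structure is two simply-supported spans XY and YZ.
Discontinuity in slope at Y on the released structure — sum the simple-span end rotations:
  span XY: triangular load, peak 36.5: w₀L³/(45EI) = 26.58/EI
  span YZ: triangular load, peak 42: w₀L³/(45EI) = 1159/EI
  relative rotation θ_0 = (26.58 + 1159)/EI = 1186/EI
A unit hogging moment at Y produces rotation L₁/(3EI) + L₂/(3EI) = 4.65/EI.
Compatibility: M_Y·(L₁+L₂)/(3EI) = θ_0, giving M_Y = 255.1 kN·m (hogging).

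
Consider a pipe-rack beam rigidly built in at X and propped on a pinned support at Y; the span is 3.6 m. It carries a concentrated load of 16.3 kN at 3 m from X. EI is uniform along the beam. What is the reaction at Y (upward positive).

Release the roller at Y. Primary structure: cantilever fixed at X.
Deflection at Y on the released cantilever, summing each load's contribution:
  point load 16.3 at a = 3: Pa²(3L − a)/(6EI) = 190.7/EI
Flexibility coefficient — unit upward force at Y: δ_{YY} = L³/(3EI) = 15.55/EI.
The prop prevents deflection at Y: R_Y = δ_0/δ_{YY} = 190.7/15.55 = 12.26 kN.

R_Y = 12.26 kN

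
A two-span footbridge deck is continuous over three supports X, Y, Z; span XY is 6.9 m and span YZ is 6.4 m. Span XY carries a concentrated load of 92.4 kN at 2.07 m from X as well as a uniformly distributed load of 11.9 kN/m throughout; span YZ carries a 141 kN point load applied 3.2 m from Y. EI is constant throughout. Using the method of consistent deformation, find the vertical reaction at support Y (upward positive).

R_Y = 188.5 kN

Insert a hinge at Y; M_Y is the redundant, and each span becomes simply supported.
Discontinuity in slope at Y on the released structure — sum the simple-span end rotations:
  span XY: point load 92.4 at a = 2.07: Pab(L + a)/(6LEI) = 200.2/EI
  span XY: UDL 11.9: wL³/(24EI) = 162.9/EI
  span YZ: point load 141 at a = 3.2: Pab(L + b)/(6LEI) = 361/EI
  relative rotation θ_0 = (363 + 361)/EI = 724/EI
A unit hogging moment at Y produces rotation L₁/(3EI) + L₂/(3EI) = 4.433/EI.
Compatibility: M_Y·(L₁+L₂)/(3EI) = θ_0, giving M_Y = 163.3 kN·m (hogging).
Span XY, ΣM about X with M_Y applied at Y: R_Y^{XY}·6.9 = 474.5 + 163.3, so R_Y^{XY} = 92.44 kN and R_X = 174.5 − 92.44 = 82.07 kN.
Span YZ, ΣM about Z: R_Y^{YZ}·6.4 = 451.2 + 163.3, so R_Y^{YZ} = 96.02 kN and R_Z = 141 − 96.02 = 44.98 kN.
R_Y = 92.44 + 96.02 = 188.5 kN.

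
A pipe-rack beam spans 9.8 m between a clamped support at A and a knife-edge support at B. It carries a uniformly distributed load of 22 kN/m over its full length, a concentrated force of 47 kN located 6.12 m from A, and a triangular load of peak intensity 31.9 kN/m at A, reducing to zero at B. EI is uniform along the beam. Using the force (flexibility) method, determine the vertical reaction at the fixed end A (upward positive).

Take the reaction at B as the redundant and release it; the primary structure is a cantilever fixed at A.
Downward deflection at the released point B due to the loads:
  UDL 22: wL⁴/(8EI) = 25365/EI
  point load 47 at a = 6.12: Pa²(3L − a)/(6EI) = 6830/EI
  triangular load, peak 31.9 at the fixed end: w₀L⁴/(30EI) = 9808/EI
  δ_0 = 42003/EI
Flexibility coefficient — unit upward force at B: δ_{BB} = L³/(3EI) = 313.7/EI.
The prop prevents deflection at B: R_B = δ_0/δ_{BB} = 42003/313.7 = 133.9 kN.
Vertical equilibrium: R_A = ΣP − R_B = 418.9 − 133.9 = 285 kN.

R_A = 285 kN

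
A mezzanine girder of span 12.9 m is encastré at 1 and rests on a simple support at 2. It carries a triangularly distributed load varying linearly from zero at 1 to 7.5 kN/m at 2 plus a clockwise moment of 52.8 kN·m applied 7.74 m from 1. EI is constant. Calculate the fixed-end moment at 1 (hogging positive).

M_1 = 59.08 kN·m

Choose R_2 as the redundant. The primary structure is the cantilever fixed at 1.
Downward deflection at the released point 2 due to the loads:
  triangular load, peak 7.5 at the free end: 11w₀L⁴/(120EI) = 19038/EI
  clockwise couple 52.8 at a = 7.74: M₀a(2L − a)/(2EI) = 3690/EI
  δ_0 = 22729/EI
Flexibility coefficient — unit upward force at 2: δ_{22} = L³/(3EI) = 715.6/EI.
Compatibility at 2: δ_0 − R_2·δ_{22} = 0, so R_2 = 22729/715.6 = 31.76 kN.
Moment equilibrium about 1: M_1 = Σ(load moments about 1) − R_2·L = 468.8 − 31.76×12.9 = 59.08 kN·m.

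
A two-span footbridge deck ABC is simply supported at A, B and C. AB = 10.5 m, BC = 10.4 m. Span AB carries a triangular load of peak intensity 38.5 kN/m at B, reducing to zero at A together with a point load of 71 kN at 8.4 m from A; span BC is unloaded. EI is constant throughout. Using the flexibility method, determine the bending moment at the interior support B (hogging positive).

Take M_B as the redundant. Released structure: two simple spans AB and BC with a hinge at B.
Rotations at B on the released spans (each span's end-slope, ×1/EI):
  span AB: triangular load, peak 38.5: w₀L³/(45EI) = 990.4/EI
  span AB: point load 71 at a = 8.4: Pab(L + a)/(6LEI) = 375.7/EI
  relative rotation θ_0 = (1366 + 0)/EI = 1366/EI
A unit hogging moment at B produces rotation L₁/(3EI) + L₂/(3EI) = 6.967/EI.
Compatibility: M_B·(L₁+L₂)/(3EI) = θ_0, giving M_B = 196.1 kN·m (hogging).

M_B = 196.1 kN·m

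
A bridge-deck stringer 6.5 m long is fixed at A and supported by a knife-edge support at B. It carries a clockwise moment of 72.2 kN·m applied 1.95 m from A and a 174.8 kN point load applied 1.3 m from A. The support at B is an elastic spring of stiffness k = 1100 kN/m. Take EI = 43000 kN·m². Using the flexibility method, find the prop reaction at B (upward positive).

Take the reaction at B as the redundant and release it; the primary structure is a cantilever fixed at A.
Free-end deflection of the primary structure under the applied loading (downward +):
  clockwise couple 72.2 at a = 1.95: M₀a(2L − a)/(2EI) = 777.9/EI
  point load 174.8 at a = 1.3: Pa²(3L − a)/(6EI) = 896.1/EI
  δ_0 = 1674/EI
Tip deflection under a unit load at B: L³/(3EI) = 91.54/EI.
With EI = 43000 kN·m²: δ_0 = 0.038929 m and δ_{BB} = 0.002129 m/kN.
Compatibility — the spring shortens by R_B/k under the reaction it provides: δ_0 − R_B·δ_{BB} = R_B/k. With 1/k = 0.000909 m/kN, R_B = δ_0 / (δ_{BB} + 1/k) = 0.038929 / (0.002129 + 0.000909) = 12.81 kN.

R_B = 12.81 kN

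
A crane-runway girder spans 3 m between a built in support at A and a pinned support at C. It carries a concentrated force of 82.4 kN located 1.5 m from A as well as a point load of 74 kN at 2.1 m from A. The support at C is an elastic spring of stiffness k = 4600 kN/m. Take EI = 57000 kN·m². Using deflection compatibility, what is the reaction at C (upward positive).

Release the roller at C. Primary structure: cantilever fixed at A.
Free-end deflection of the primary structure under the applied loading (downward +):
  point load 82.4 at a = 1.5: Pa²(3L − a)/(6EI) = 231.8/EI
  point load 74 at a = 2.1: Pa²(3L − a)/(6EI) = 375.3/EI
  δ_0 = 607/EI
Tip deflection under a unit load at C: L³/(3EI) = 9/EI.
With EI = 57000 kN·m²: δ_0 = 0.01065 m and δ_{CC} = 0.000158 m/kN.
Compatibility — the spring shortens by R_C/k under the reaction it provides: δ_0 − R_C·δ_{CC} = R_C/k. With 1/k = 0.000217 m/kN, R_C = δ_0 / (δ_{CC} + 1/k) = 0.01065 / (0.000158 + 0.000217) = 28.38 kN.

R_C = 28.38 kN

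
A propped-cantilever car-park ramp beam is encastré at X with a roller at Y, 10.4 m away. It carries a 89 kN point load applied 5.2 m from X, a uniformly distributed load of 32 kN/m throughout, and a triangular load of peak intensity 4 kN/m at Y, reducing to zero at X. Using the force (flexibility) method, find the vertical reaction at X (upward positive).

R_X = 278.5 kN

Choose R_Y as the redundant. The primary structure is the cantilever fixed at X.
Primary-structure tip deflection at Y by superposition:
  point load 89 at a = 5.2: Pa²(3L − a)/(6EI) = 10428/EI
  UDL 32: wL⁴/(8EI) = 46794/EI
  triangular load, peak 4 at the free end: 11w₀L⁴/(120EI) = 4289/EI
  δ_0 = 61512/EI
Flexibility coefficient — unit upward force at Y: δ_{YY} = L³/(3EI) = 375/EI.
The prop prevents deflection at Y: R_Y = δ_0/δ_{YY} = 61512/375 = 164.1 kN.
Vertical equilibrium: R_X = ΣP − R_Y = 442.6 − 164.1 = 278.5 kN.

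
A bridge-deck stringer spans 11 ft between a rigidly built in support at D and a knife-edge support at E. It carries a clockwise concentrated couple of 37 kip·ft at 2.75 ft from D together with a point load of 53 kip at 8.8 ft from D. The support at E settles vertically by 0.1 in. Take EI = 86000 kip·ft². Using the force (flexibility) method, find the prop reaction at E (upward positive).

Take the reaction at E as the redundant and release it; the primary structure is a cantilever fixed at D.
Free-end deflection of the primary structure under the applied loading (downward +):
  clockwise couple 37 at a = 2.75: M₀a(2L − a)/(2EI) = 979.3/EI
  point load 53 at a = 8.8: Pa²(3L − a)/(6EI) = 16554/EI
  δ_0 = 17533/EI
Flexibility coefficient — unit upward force at E: δ_{EE} = L³/(3EI) = 443.7/EI.
With EI = 86000 kip·ft²: δ_0 = 0.20388 ft and δ_{EE} = 0.005159 ft/kip.
Compatibility — the beam at E must follow the support down by 0.008333 ft: δ_0 − R_E·δ_{EE} = 0.008333, so R_E = (0.20388 − 0.008333)/0.005159 = 37.9 kip.

R_E = 37.9 kip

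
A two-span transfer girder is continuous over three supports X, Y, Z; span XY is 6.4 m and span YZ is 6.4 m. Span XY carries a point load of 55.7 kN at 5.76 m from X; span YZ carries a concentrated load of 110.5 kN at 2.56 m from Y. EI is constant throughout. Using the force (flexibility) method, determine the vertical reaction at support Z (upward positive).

R_Z = 31.21 kN

Take M_Y as the redundant. Released structure: two simple spans XY and YZ with a hinge at Y.
End slopes at the hinge Y, treating each span as simply supported:
  span XY: point load 55.7 at a = 5.76: Pab(L + a)/(6LEI) = 65.02/EI
  span YZ: point load 110.5 at a = 2.56: Pab(L + b)/(6LEI) = 289.7/EI
  relative rotation θ_0 = (65.02 + 289.7)/EI = 354.7/EI
A unit hogging moment at Y produces rotation L₁/(3EI) + L₂/(3EI) = 4.267/EI.
Slope continuity at Y: θ_0 = M_Y·4.267/EI, so M_Y = 354.7/4.267 = 83.13 kN·m (hogging).
Span YZ, ΣM about Z: R_Y^{YZ}·6.4 = 424.3 + 83.13, so R_Y^{YZ} = 79.29 kN and R_Z = 110.5 − 79.29 = 31.21 kN.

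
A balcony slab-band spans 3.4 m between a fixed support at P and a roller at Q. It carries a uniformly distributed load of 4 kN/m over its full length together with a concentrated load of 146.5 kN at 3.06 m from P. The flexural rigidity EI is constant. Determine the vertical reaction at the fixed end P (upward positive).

Choose R_Q as the redundant. The primary structure is the cantilever fixed at P.
Primary-structure tip deflection at Q by superposition:
  UDL 4: wL⁴/(8EI) = 66.82/EI
  point load 146.5 at a = 3.06: Pa²(3L − a)/(6EI) = 1632/EI
  δ_0 = 1699/EI
Flexibility coefficient — unit upward force at Q: δ_{QQ} = L³/(3EI) = 13.1/EI.
Compatibility at Q: δ_0 − R_Q·δ_{QQ} = 0, so R_Q = 1699/13.1 = 129.7 kN.
Vertical equilibrium: R_P = ΣP − R_Q = 160.1 − 129.7 = 30.4 kN.

R_P = 30.4 kN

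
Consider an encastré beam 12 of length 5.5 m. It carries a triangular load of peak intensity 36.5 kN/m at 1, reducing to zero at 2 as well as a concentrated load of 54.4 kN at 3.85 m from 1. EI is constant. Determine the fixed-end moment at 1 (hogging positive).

M_1 = 74.06 kN·m

Release both end moments; the primary structure is a simply-supported span 12 with redundants M_1 and M_2.
Simple-span end rotations at 1 and 2 under the given loads:
  at 1: triangular load, peak 36.5: w₀L³/(45EI) = 134.9/EI
  at 2: triangular load, peak 36.5: 7w₀L³/(360EI) = 118.1/EI
  at 1: point load 54.4 at a = 3.85: Pab(L + b)/(6LEI) = 74.87/EI
  at 2: point load 54.4 at a = 3.85: Pab(L + a)/(6LEI) = 97.91/EI
  θ_10 = 209.8/EI,  θ_20 = 216/EI
Flexibility coefficients: a unit moment at one end gives L/(3EI) there and L/(6EI) at the far end, so f₁₁ = f₂₂ = 1.833/EI and f₁₂ = f₂₁ = 0.9167/EI.
Compatibility — zero rotation at each built-in end:
  1.833 M_1 + 0.9167 M_2 = 209.8
  0.9167 M_1 + 1.833 M_2 = 216
Solving the pair gives M_1 = 74.06 kN·m and M_2 = 80.79 kN·m (hogging).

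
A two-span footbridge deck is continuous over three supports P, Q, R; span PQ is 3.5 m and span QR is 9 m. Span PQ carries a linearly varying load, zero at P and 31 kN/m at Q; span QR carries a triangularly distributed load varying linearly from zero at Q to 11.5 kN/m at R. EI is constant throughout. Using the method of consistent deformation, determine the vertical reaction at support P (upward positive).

Insert a hinge at Q; M_Q is the redundant, and each span becomes simply supported.
Rotations at Q on the released spans (each span's end-slope, ×1/EI):
  span PQ: triangular load, peak 31: w₀L³/(45EI) = 29.54/EI
  span QR: triangular load, peak 11.5: 7w₀L³/(360EI) = 163/EI
  relative rotation θ_0 = (29.54 + 163)/EI = 192.5/EI
A unit hogging moment at Q produces rotation L₁/(3EI) + L₂/(3EI) = 4.167/EI.
Compatibility: M_Q·(L₁+L₂)/(3EI) = θ_0, giving M_Q = 46.21 kN·m (hogging).
Span PQ, ΣM about P with M_Q applied at Q: R_Q^{PQ}·3.5 = 126.6 + 46.21, so R_Q^{PQ} = 49.37 kN and R_P = 54.25 − 49.37 = 4.88 kN.

R_P = 4.88 kN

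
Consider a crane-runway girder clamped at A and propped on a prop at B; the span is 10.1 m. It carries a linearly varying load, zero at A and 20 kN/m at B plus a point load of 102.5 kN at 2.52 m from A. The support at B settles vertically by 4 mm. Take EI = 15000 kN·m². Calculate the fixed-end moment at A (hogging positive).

Choose R_B as the redundant. The primary structure is the cantilever fixed at A.
Free-end deflection of the primary structure under the applied loading (downward +):
  triangular load, peak 20 at the free end: 11w₀L⁴/(120EI) = 19078/EI
  point load 102.5 at a = 2.52: Pa²(3L − a)/(6EI) = 3014/EI
  δ_0 = 22091/EI
Tip deflection under a unit load at B: L³/(3EI) = 343.4/EI.
With EI = 15000 kN·m²: δ_0 = 1.4728 m and δ_{BB} = 0.022896 m/kN.
Compatibility — the beam at B must follow the support down by 0.004 m: δ_0 − R_B·δ_{BB} = 0.004, so R_B = (1.4728 − 0.004)/0.022896 = 64.15 kN.
Moment equilibrium about A: M_A = Σ(load moments about A) − R_B·L = 938.4 − 64.15×10.1 = 290.4 kN·m.

M_A = 290.4 kN·m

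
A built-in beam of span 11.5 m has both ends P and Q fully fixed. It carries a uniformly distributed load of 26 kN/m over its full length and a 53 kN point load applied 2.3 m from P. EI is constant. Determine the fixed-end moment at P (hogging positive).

M_P = 364.6 kN·m

Release both end moments; the primary structure is a simply-supported span PQ with redundants M_P and M_Q.
Simple-span end rotations at P and Q under the given loads:
  at P: UDL 26: wL³/(24EI) = 1648/EI
  at Q: UDL 26: wL³/(24EI) = 1648/EI
  at P: point load 53 at a = 2.3: Pab(L + b)/(6LEI) = 336.4/EI
  at Q: point load 53 at a = 2.3: Pab(L + a)/(6LEI) = 224.3/EI
  θ_P0 = 1984/EI,  θ_Q0 = 1872/EI
Flexibility coefficients: a unit moment at one end gives L/(3EI) there and L/(6EI) at the far end, so f₁₁ = f₂₂ = 3.833/EI and f₁₂ = f₂₁ = 1.917/EI.
Compatibility — zero rotation at each built-in end:
  3.833 M_P + 1.917 M_Q = 1984
  1.917 M_P + 3.833 M_Q = 1872
Solving the pair gives M_P = 364.6 kN·m and M_Q = 306 kN·m (hogging).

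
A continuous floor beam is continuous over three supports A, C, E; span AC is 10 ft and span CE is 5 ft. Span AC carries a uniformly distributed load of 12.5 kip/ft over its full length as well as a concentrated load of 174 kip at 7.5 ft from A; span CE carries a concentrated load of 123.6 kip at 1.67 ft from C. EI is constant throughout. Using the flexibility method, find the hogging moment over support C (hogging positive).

Release continuity at C by inserting a hinge; the redundant is the internal moment M_C. The primary structure is two simply-supported spans AC and CE.
End slopes at the hinge C, treating each span as simply supported:
  span AC: UDL 12.5: wL³/(24EI) = 520.8/EI
  span AC: point load 174 at a = 7.5: Pab(L + a)/(6LEI) = 951.6/EI
  span CE: point load 123.6 at a = 1.67: Pab(L + b)/(6LEI) = 190.9/EI
  relative rotation θ_0 = (1472 + 190.9)/EI = 1663/EI
A unit hogging moment at C produces rotation L₁/(3EI) + L₂/(3EI) = 5/EI.
Slope continuity at C: θ_0 = M_C·5/EI, so M_C = 1663/5 = 332.7 kip·ft (hogging).

M_C = 332.7 kip·ft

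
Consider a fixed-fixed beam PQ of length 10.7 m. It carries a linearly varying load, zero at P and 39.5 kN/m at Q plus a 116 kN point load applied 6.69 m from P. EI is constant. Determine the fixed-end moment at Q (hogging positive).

M_Q = 408 kN·m

Release both end moments; the primary structure is a simply-supported span PQ with redundants M_P and M_Q.
Simple-span end rotations at P and Q under the given loads:
  at P: triangular load, peak 39.5: 7w₀L³/(360EI) = 940.9/EI
  at Q: triangular load, peak 39.5: w₀L³/(45EI) = 1075/EI
  at P: point load 116 at a = 6.69: Pab(L + b)/(6LEI) = 713/EI
  at Q: point load 116 at a = 6.69: Pab(L + a)/(6LEI) = 842.9/EI
  θ_P0 = 1654/EI,  θ_Q0 = 1918/EI
Flexibility coefficients: a unit moment at one end gives L/(3EI) there and L/(6EI) at the far end, so f₁₁ = f₂₂ = 3.567/EI and f₁₂ = f₂₁ = 1.783/EI.
Compatibility — zero rotation at each built-in end:
  3.567 M_P + 1.783 M_Q = 1654
  1.783 M_P + 3.567 M_Q = 1918
Solving the pair gives M_P = 259.7 kN·m and M_Q = 408 kN·m (hogging).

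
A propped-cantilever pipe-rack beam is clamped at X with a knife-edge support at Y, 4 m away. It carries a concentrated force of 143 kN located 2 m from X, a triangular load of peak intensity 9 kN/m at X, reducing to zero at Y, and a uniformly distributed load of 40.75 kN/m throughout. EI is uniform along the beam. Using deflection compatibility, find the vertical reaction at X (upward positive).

Choose R_Y as the redundant. The primary structure is the cantilever fixed at X.
Primary-structure tip deflection at Y by superposition:
  point load 143 at a = 2: Pa²(3L − a)/(6EI) = 953.3/EI
  triangular load, peak 9 at the fixed end: w₀L⁴/(30EI) = 76.8/EI
  UDL 40.75: wL⁴/(8EI) = 1304/EI
  δ_0 = 2334/EI
Flexibility coefficient — unit upward force at Y: δ_{YY} = L³/(3EI) = 21.33/EI.
Compatibility at Y: δ_0 − R_Y·δ_{YY} = 0, so R_Y = 2334/21.33 = 109.4 kN.
Vertical equilibrium: R_X = ΣP − R_Y = 324 − 109.4 = 214.6 kN.

R_X = 214.6 kN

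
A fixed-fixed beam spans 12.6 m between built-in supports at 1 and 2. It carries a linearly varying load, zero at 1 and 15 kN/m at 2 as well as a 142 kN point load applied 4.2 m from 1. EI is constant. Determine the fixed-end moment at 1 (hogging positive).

M_1 = 344.4 kN·m

Release both end moments; the primary structure is a simply-supported span 12 with redundants M_1 and M_2.
Simple-span end rotations at 1 and 2 under the given loads:
  at 1: triangular load, peak 15: 7w₀L³/(360EI) = 583.4/EI
  at 2: triangular load, peak 15: w₀L³/(45EI) = 666.8/EI
  at 1: point load 142 at a = 4.2: Pab(L + b)/(6LEI) = 1392/EI
  at 2: point load 142 at a = 4.2: Pab(L + a)/(6LEI) = 1113/EI
  θ_10 = 1975/EI,  θ_20 = 1780/EI
Flexibility coefficients: a unit moment at one end gives L/(3EI) there and L/(6EI) at the far end, so f₁₁ = f₂₂ = 4.2/EI and f₁₂ = f₂₁ = 2.1/EI.
Compatibility — zero rotation at each built-in end:
  4.2 M_1 + 2.1 M_2 = 1975
  2.1 M_1 + 4.2 M_2 = 1780
Solving the pair gives M_1 = 344.4 kN·m and M_2 = 251.6 kN·m (hogging).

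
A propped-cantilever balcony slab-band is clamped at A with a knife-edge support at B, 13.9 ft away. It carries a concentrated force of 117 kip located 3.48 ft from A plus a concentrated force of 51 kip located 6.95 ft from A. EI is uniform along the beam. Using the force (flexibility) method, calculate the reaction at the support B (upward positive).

Choose R_B as the redundant. The primary structure is the cantilever fixed at A.
Free-end deflection of the primary structure under the applied loading (downward +):
  point load 117 at a = 3.48: Pa²(3L − a)/(6EI) = 9026/EI
  point load 51 at a = 6.95: Pa²(3L − a)/(6EI) = 14267/EI
  δ_0 = 23293/EI
Flexibility coefficient — unit upward force at B: δ_{BB} = L³/(3EI) = 895.2/EI.
Compatibility at B: δ_0 − R_B·δ_{BB} = 0, so R_B = 23293/895.2 = 26.02 kip.

R_B = 26.02 kip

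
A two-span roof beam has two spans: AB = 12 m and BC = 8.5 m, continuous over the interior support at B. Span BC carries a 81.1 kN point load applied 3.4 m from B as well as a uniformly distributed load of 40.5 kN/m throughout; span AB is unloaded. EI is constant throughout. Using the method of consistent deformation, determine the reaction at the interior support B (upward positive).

Insert a hinge at B; M_B is the redundant, and each span becomes simply supported.
Discontinuity in slope at B on the released structure — sum the simple-span end rotations:
  span BC: point load 81.1 at a = 3.4: Pab(L + b)/(6LEI) = 375/EI
  span BC: UDL 40.5: wL³/(24EI) = 1036/EI
  relative rotation θ_0 = (0 + 1411)/EI = 1411/EI
A unit hogging moment at B produces rotation L₁/(3EI) + L₂/(3EI) = 6.833/EI.
Compatibility: M_B·(L₁+L₂)/(3EI) = θ_0, giving M_B = 206.5 kN·m (hogging).
Span AB, ΣM about A with M_B applied at B: R_B^{AB}·12 = 0 + 206.5, so R_B^{AB} = 17.21 kN and R_A = 0 − 17.21 = -17.21 kN.
Span BC, ΣM about C: R_B^{BC}·8.5 = 1877 + 206.5, so R_B^{BC} = 245.1 kN and R_C = 425.4 − 245.1 = 180.3 kN.
R_B = 17.21 + 245.1 = 262.3 kN.

R_B = 262.3 kN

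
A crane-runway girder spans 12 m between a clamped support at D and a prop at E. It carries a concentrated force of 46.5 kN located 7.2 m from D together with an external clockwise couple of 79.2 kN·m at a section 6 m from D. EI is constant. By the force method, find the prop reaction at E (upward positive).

Choose R_E as the redundant. The primary structure is the cantilever fixed at D.
Downward deflection at the released point E due to the loads:
  point load 46.5 at a = 7.2: Pa²(3L − a)/(6EI) = 11571/EI
  clockwise couple 79.2 at a = 6: M₀a(2L − a)/(2EI) = 4277/EI
  δ_0 = 15847/EI
Flexibility coefficient — unit upward force at E: δ_{EE} = L³/(3EI) = 576/EI.
The prop prevents deflection at E: R_E = δ_0/δ_{EE} = 15847/576 = 27.51 kN.

R_E = 27.51 kN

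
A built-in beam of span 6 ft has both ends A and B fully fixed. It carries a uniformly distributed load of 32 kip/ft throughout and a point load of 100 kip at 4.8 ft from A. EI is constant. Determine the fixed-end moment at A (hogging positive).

Take the two fixed-end moments M_A, M_B as redundants; the released structure is the simple span AB.
On the primary (simply-supported) span, the end slopes from the loading are:
  at A: UDL 32: wL³/(24EI) = 288/EI
  at B: UDL 32: wL³/(24EI) = 288/EI
  at A: point load 100 at a = 4.8: Pab(L + b)/(6LEI) = 115.2/EI
  at B: point load 100 at a = 4.8: Pab(L + a)/(6LEI) = 172.8/EI
  θ_A0 = 403.2/EI,  θ_B0 = 460.8/EI
Flexibility coefficients: a unit moment at one end gives L/(3EI) there and L/(6EI) at the far end, so f₁₁ = f₂₂ = 2/EI and f₁₂ = f₂₁ = 1/EI.
Compatibility — zero rotation at each built-in end:
  2 M_A + 1 M_B = 403.2
  1 M_A + 2 M_B = 460.8
Solving the pair gives M_A = 115.2 kip·ft and M_B = 172.8 kip·ft (hogging).

M_A = 115.2 kip·ft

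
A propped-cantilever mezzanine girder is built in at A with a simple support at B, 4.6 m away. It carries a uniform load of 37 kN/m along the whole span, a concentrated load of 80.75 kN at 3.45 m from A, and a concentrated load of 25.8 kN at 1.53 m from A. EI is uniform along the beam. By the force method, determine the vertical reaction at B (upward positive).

Remove the prop at B; the released (primary) structure is a cantilever built in at A.
Free-end deflection of the primary structure under the applied loading (downward +):
  UDL 37: wL⁴/(8EI) = 2071/EI
  point load 80.75 at a = 3.45: Pa²(3L − a)/(6EI) = 1658/EI
  point load 25.8 at a = 1.53: Pa²(3L − a)/(6EI) = 123.5/EI
  δ_0 = 3852/EI
Tip deflection under a unit load at B: L³/(3EI) = 32.45/EI.
The prop prevents deflection at B: R_B = δ_0/δ_{BB} = 3852/32.45 = 118.7 kN.

R_B = 118.7 kN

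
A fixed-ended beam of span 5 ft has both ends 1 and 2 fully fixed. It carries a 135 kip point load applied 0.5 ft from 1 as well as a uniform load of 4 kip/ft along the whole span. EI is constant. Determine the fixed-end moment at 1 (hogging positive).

M_1 = 63.01 kip·ft

Release both end moments; the primary structure is a simply-supported span 12 with redundants M_1 and M_2.
Simple-span end rotations at 1 and 2 under the given loads:
  at 1: point load 135 at a = 0.5: Pab(L + b)/(6LEI) = 96.19/EI
  at 2: point load 135 at a = 0.5: Pab(L + a)/(6LEI) = 55.69/EI
  at 1: UDL 4: wL³/(24EI) = 20.83/EI
  at 2: UDL 4: wL³/(24EI) = 20.83/EI
  θ_10 = 117/EI,  θ_20 = 76.52/EI
Flexibility coefficients: a unit moment at one end gives L/(3EI) there and L/(6EI) at the far end, so f₁₁ = f₂₂ = 1.667/EI and f₁₂ = f₂₁ = 0.8333/EI.
Compatibility — zero rotation at each built-in end:
  1.667 M_1 + 0.8333 M_2 = 117
  0.8333 M_1 + 1.667 M_2 = 76.52
Solving the pair gives M_1 = 63.01 kip·ft and M_2 = 14.41 kip·ft (hogging).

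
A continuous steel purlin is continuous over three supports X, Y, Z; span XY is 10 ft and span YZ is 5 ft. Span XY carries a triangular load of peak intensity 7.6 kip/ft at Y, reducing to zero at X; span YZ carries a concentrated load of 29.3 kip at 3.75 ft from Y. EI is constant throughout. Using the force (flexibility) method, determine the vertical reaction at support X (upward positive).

Take M_Y as the redundant. Released structure: two simple spans XY and YZ with a hinge at Y.
Rotations at Y on the released spans (each span's end-slope, ×1/EI):
  span XY: triangular load, peak 7.6: w₀L³/(45EI) = 168.9/EI
  span YZ: point load 29.3 at a = 3.75: Pab(L + b)/(6LEI) = 28.61/EI
  relative rotation θ_0 = (168.9 + 28.61)/EI = 197.5/EI
A unit hogging moment at Y produces rotation L₁/(3EI) + L₂/(3EI) = 5/EI.
Slope continuity at Y: θ_0 = M_Y·5/EI, so M_Y = 197.5/5 = 39.5 kip·ft (hogging).
Span XY, ΣM about X with M_Y applied at Y: R_Y^{XY}·10 = 253.3 + 39.5, so R_Y^{XY} = 29.28 kip and R_X = 38 − 29.28 = 8.717 kip.

R_X = 8.717 kip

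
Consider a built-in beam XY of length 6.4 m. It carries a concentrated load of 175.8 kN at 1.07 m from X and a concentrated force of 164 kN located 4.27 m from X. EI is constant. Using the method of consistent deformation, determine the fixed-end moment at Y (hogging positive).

M_Y = 181.7 kN·m

Take the two fixed-end moments M_X, M_Y as redundants; the released structure is the simple span XY.
Simple-span end rotations at X and Y under the given loads:
  at X: point load 175.8 at a = 1.07: Pab(L + b)/(6LEI) = 306.3/EI
  at Y: point load 175.8 at a = 1.07: Pab(L + a)/(6LEI) = 195/EI
  at X: point load 164 at a = 4.27: Pab(L + b)/(6LEI) = 331.3/EI
  at Y: point load 164 at a = 4.27: Pab(L + a)/(6LEI) = 414.5/EI
  θ_X0 = 637.6/EI,  θ_Y0 = 609.5/EI
Flexibility coefficients: a unit moment at one end gives L/(3EI) there and L/(6EI) at the far end, so f₁₁ = f₂₂ = 2.133/EI and f₁₂ = f₂₁ = 1.067/EI.
Compatibility — zero rotation at each built-in end:
  2.133 M_X + 1.067 M_Y = 637.6
  1.067 M_X + 2.133 M_Y = 609.5
Solving the pair gives M_X = 208 kN·m and M_Y = 181.7 kN·m (hogging).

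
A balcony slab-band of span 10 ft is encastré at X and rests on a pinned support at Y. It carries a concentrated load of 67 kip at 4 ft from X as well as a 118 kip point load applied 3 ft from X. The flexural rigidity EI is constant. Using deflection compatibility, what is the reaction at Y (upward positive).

R_Y = 28.27 kip

Choose R_Y as the redundant. The primary structure is the cantilever fixed at X.
Primary-structure tip deflection at Y by superposition:
  point load 67 at a = 4: Pa²(3L − a)/(6EI) = 4645/EI
  point load 118 at a = 3: Pa²(3L − a)/(6EI) = 4779/EI
  δ_0 = 9424/EI
Flexibility coefficient — unit upward force at Y: δ_{YY} = L³/(3EI) = 333.3/EI.
Compatibility at Y: δ_0 − R_Y·δ_{YY} = 0, so R_Y = 9424/333.3 = 28.27 kip.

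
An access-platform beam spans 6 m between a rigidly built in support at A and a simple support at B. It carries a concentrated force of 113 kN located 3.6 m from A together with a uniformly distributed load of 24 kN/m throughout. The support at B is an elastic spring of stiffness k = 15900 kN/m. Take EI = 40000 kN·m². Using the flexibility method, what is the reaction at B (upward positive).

R_B = 99.34 kN

Release the roller at B. Primary structure: cantilever fixed at A.
Free-end deflection of the primary structure under the applied loading (downward +):
  point load 113 at a = 3.6: Pa²(3L − a)/(6EI) = 3515/EI
  UDL 24: wL⁴/(8EI) = 3888/EI
  δ_0 = 7403/EI
Flexibility coefficient — unit upward force at B: δ_{BB} = L³/(3EI) = 72/EI.
With EI = 40000 kN·m²: δ_0 = 0.18507 m and δ_{BB} = 0.0018 m/kN.
Compatibility — the spring shortens by R_B/k under the reaction it provides: δ_0 − R_B·δ_{BB} = R_B/k. With 1/k = 0.000063 m/kN, R_B = δ_0 / (δ_{BB} + 1/k) = 0.18507 / (0.0018 + 0.000063) = 99.34 kN.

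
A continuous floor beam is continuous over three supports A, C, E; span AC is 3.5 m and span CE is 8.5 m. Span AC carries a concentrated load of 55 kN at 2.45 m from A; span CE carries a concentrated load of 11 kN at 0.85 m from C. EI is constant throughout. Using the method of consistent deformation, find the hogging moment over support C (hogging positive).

Release continuity at C by inserting a hinge; the redundant is the internal moment M_C. The primary structure is two simply-supported spans AC and CE.
Rotations at C on the released spans (each span's end-slope, ×1/EI):
  span AC: point load 55 at a = 2.45: Pab(L + a)/(6LEI) = 40.09/EI
  span CE: point load 11 at a = 0.85: Pab(L + b)/(6LEI) = 22.65/EI
  relative rotation θ_0 = (40.09 + 22.65)/EI = 62.74/EI
A unit hogging moment at C produces rotation L₁/(3EI) + L₂/(3EI) = 4/EI.
Slope continuity at C: θ_0 = M_C·4/EI, so M_C = 62.74/4 = 15.68 kN·m (hogging).

M_C = 15.68 kN·m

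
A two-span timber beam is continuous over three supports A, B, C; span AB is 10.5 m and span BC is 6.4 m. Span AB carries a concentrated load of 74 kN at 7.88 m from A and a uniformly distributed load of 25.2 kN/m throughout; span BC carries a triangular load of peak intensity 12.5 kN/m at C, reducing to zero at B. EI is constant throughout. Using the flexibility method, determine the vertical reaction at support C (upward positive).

R_C = -21.18 kN

Take M_B as the redundant. Released structure: two simple spans AB and BC with a hinge at B.
End slopes at the hinge B, treating each span as simply supported:
  span AB: point load 74 at a = 7.88: Pab(L + a)/(6LEI) = 445.7/EI
  span AB: UDL 25.2: wL³/(24EI) = 1216/EI
  span BC: triangular load, peak 12.5: 7w₀L³/(360EI) = 63.72/EI
  relative rotation θ_0 = (1661 + 63.72)/EI = 1725/EI
A unit hogging moment at B produces rotation L₁/(3EI) + L₂/(3EI) = 5.633/EI.
Compatibility: M_B·(L₁+L₂)/(3EI) = θ_0, giving M_B = 306.2 kN·m (hogging).
Span BC, ΣM about C: R_B^{BC}·6.4 = 85.33 + 306.2, so R_B^{BC} = 61.18 kN and R_C = 40 − 61.18 = -21.18 kN.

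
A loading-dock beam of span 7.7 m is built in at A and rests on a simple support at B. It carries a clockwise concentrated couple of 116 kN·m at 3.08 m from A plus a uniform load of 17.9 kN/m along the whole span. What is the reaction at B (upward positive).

Release the roller at B. Primary structure: cantilever fixed at A.
Downward deflection at the released point B due to the loads:
  clockwise couple 116 at a = 3.08: M₀a(2L − a)/(2EI) = 2201/EI
  UDL 17.9: wL⁴/(8EI) = 7865/EI
  δ_0 = 10066/EI
Flexibility coefficient — unit upward force at B: δ_{BB} = L³/(3EI) = 152.2/EI.
The prop prevents deflection at B: R_B = δ_0/δ_{BB} = 10066/152.2 = 66.15 kN.

R_B = 66.15 kN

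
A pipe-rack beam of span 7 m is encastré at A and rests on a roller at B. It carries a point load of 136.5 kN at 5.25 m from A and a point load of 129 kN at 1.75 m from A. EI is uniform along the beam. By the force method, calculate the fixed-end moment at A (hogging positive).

Remove the prop at B; the released (primary) structure is a cantilever built in at A.
Free-end deflection of the primary structure under the applied loading (downward +):
  point load 136.5 at a = 5.25: Pa²(3L − a)/(6EI) = 9876/EI
  point load 129 at a = 1.75: Pa²(3L − a)/(6EI) = 1267/EI
  δ_0 = 11143/EI
Tip deflection under a unit load at B: L³/(3EI) = 114.3/EI.
The prop prevents deflection at B: R_B = δ_0/δ_{BB} = 11143/114.3 = 97.46 kN.
Moment equilibrium about A: M_A = Σ(load moments about A) − R_B·L = 942.4 − 97.46×7 = 260.1 kN·m.

M_A = 260.1 kN·m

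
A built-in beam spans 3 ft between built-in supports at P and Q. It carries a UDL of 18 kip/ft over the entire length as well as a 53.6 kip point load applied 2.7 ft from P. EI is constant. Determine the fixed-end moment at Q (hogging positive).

M_Q = 26.52 kip·ft

Release both end moments; the primary structure is a simply-supported span PQ with redundants M_P and M_Q.
On the primary (simply-supported) span, the end slopes from the loading are:
  at P: UDL 18: wL³/(24EI) = 20.25/EI
  at Q: UDL 18: wL³/(24EI) = 20.25/EI
  at P: point load 53.6 at a = 2.7: Pab(L + b)/(6LEI) = 7.96/EI
  at Q: point load 53.6 at a = 2.7: Pab(L + a)/(6LEI) = 13.75/EI
  θ_P0 = 28.21/EI,  θ_Q0 = 34/EI
Flexibility coefficients: a unit moment at one end gives L/(3EI) there and L/(6EI) at the far end, so f₁₁ = f₂₂ = 1/EI and f₁₂ = f₂₁ = 0.5/EI.
Compatibility — zero rotation at each built-in end:
  1 M_P + 0.5 M_Q = 28.21
  0.5 M_P + 1 M_Q = 34
Solving the pair gives M_P = 14.95 kip·ft and M_Q = 26.52 kip·ft (hogging).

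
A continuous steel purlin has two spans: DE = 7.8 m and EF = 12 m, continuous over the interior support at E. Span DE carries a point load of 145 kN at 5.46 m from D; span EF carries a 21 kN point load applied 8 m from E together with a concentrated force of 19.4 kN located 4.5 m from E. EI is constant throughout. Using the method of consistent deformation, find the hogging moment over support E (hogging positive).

Take M_E as the redundant. Released structure: two simple spans DE and EF with a hinge at E.
End slopes at the hinge E, treating each span as simply supported:
  span DE: point load 145 at a = 5.46: Pab(L + a)/(6LEI) = 524.9/EI
  span EF: point load 21 at a = 8: Pab(L + b)/(6LEI) = 149.3/EI
  span EF: point load 19.4 at a = 4.5: Pab(L + b)/(6LEI) = 177.3/EI
  relative rotation θ_0 = (524.9 + 326.7)/EI = 851.6/EI
A unit hogging moment at E produces rotation L₁/(3EI) + L₂/(3EI) = 6.6/EI.
Slope continuity at E: θ_0 = M_E·6.6/EI, so M_E = 851.6/6.6 = 129 kN·m (hogging).

M_E = 129 kN·m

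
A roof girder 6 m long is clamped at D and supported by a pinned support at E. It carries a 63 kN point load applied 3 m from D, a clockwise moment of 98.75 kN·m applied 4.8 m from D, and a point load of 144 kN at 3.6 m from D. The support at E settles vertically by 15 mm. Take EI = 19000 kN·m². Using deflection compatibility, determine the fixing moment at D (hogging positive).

M_D = 196.3 kN·m

Choose R_E as the redundant. The primary structure is the cantilever fixed at D.
Downward deflection at the released point E due to the loads:
  point load 63 at a = 3: Pa²(3L − a)/(6EI) = 1418/EI
  clockwise couple 98.75 at a = 4.8: M₀a(2L − a)/(2EI) = 1706/EI
  point load 144 at a = 3.6: Pa²(3L − a)/(6EI) = 4479/EI
  δ_0 = 7603/EI
Flexibility coefficient — unit upward force at E: δ_{EE} = L³/(3EI) = 72/EI.
With EI = 19000 kN·m²: δ_0 = 0.40015 m and δ_{EE} = 0.003789 m/kN.
Compatibility — the beam at E must follow the support down by 0.015 m: δ_0 − R_E·δ_{EE} = 0.015, so R_E = (0.40015 − 0.015)/0.003789 = 101.6 kN.
Moment equilibrium about D: M_D = Σ(load moments about D) − R_E·L = 806.1 − 101.6×6 = 196.3 kN·m.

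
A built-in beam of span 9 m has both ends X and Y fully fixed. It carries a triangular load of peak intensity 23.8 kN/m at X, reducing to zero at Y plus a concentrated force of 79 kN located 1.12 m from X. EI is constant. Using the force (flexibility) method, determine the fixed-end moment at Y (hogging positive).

Release both end moments; the primary structure is a simply-supported span XY with redundants M_X and M_Y.
End rotations of the released simple span under the applied load (×1/EI):
  at X: triangular load, peak 23.8: w₀L³/(45EI) = 385.6/EI
  at Y: triangular load, peak 23.8: 7w₀L³/(360EI) = 337.4/EI
  at X: point load 79 at a = 1.12: Pab(L + b)/(6LEI) = 217.9/EI
  at Y: point load 79 at a = 1.12: Pab(L + a)/(6LEI) = 130.7/EI
  θ_X0 = 603.5/EI,  θ_Y0 = 468/EI
Flexibility coefficients: a unit moment at one end gives L/(3EI) there and L/(6EI) at the far end, so f₁₁ = f₂₂ = 3/EI and f₁₂ = f₂₁ = 1.5/EI.
Compatibility — zero rotation at each built-in end:
  3 M_X + 1.5 M_Y = 603.5
  1.5 M_X + 3 M_Y = 468
Solving the pair gives M_X = 164.2 kN·m and M_Y = 73.9 kN·m (hogging).

M_Y = 73.9 kN·m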